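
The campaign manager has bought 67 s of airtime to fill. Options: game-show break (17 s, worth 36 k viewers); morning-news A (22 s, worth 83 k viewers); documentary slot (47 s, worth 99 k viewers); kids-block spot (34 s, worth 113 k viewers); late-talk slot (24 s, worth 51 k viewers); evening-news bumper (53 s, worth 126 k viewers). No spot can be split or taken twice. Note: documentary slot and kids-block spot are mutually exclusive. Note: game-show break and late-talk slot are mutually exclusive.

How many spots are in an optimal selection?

Best achievable expected reach is 196.
One optimal bundle: morning-news A + kids-block spot (56 s).
Every optimal selection uses 2 spots.

2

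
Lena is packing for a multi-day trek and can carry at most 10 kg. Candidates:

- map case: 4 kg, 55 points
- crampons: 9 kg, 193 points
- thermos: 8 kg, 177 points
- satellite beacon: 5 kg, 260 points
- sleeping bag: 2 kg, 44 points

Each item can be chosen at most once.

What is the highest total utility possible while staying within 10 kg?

Ranking by ratio (utility/kg): satellite beacon 52.00, thermos 22.12, sleeping bag 22.00.
The ratio heuristic lands on satellite beacon + sleeping bag (304) but leaves 3 kg idle.
Dropping sleeping bag frees 2 kg; slotting in map case (4 kg) lifts the total to 315 at 9 kg.
The closest alternative, satellite beacon + sleeping bag, reaches only 304.

315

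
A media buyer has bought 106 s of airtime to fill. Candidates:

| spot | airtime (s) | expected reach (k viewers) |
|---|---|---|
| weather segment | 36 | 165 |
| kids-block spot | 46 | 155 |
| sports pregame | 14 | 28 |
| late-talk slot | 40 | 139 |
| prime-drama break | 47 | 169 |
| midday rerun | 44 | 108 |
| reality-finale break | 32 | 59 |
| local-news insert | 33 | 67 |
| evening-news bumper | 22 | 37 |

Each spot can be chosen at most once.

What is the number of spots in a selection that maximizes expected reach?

3

The maximum expected reach within 106 s is 371.
For example weather segment + prime-drama break + evening-news bumper achieves it, using 105 s.
Every optimal selection uses 3 spots.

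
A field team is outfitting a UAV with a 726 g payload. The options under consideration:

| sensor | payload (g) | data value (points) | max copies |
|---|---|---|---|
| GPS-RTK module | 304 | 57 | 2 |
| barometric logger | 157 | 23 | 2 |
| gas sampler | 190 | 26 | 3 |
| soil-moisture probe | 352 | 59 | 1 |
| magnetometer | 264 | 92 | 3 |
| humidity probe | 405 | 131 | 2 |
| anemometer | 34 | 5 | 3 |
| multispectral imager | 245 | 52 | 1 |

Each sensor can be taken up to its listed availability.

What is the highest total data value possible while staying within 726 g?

By data value per g: magnetometer 0.35, humidity probe 0.32, multispectral imager 0.21, GPS-RTK module 0.19 lead.
A density-first pass picks 2×magnetometer + 3×anemometer — 199 at 630 g.
The 332 g tied up in magnetometer and 2×anemometer is better spent on humidity probe — total rises to 228 (703 g).

228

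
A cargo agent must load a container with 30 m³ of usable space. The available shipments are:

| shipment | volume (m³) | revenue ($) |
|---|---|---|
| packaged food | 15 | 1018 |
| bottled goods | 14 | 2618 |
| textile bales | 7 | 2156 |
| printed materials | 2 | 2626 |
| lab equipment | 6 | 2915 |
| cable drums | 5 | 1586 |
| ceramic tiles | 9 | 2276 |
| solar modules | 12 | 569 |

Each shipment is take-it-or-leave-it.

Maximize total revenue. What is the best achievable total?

11559

Ranking by ratio (revenue/m³): printed materials 1313.00, lab equipment 485.83, cable drums 317.20, textile bales 308.00.
Textile bales + printed materials + lab equipment + cable drums + ceramic tiles uses 29 of the 30 m³ and totals 11559.
The spare 1 m³ is too small for any remaining shipment, and no exchange beats 11559.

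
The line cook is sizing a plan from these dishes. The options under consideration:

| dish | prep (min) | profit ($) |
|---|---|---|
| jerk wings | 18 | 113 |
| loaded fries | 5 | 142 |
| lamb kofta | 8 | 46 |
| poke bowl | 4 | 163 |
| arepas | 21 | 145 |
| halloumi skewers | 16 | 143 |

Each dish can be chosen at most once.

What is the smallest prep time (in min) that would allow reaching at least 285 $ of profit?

Minimise min subject to total profit ≥ 285.
Taking loaded fries + poke bowl gives 305 (≥ 285) for 9 min.
Any bundle with less than 9 min falls short of 285.

9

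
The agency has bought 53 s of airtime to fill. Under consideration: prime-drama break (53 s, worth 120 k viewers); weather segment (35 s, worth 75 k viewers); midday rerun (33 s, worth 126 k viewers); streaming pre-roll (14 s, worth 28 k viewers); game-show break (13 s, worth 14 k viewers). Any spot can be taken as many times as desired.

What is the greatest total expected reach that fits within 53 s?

154

Ranking by ratio (expected reach/s): midday rerun 3.82, prime-drama break 2.26, weather segment 2.14, streaming pre-roll 2.00.
Best packing: midday rerun + streaming pre-roll — 47 s, 154 total.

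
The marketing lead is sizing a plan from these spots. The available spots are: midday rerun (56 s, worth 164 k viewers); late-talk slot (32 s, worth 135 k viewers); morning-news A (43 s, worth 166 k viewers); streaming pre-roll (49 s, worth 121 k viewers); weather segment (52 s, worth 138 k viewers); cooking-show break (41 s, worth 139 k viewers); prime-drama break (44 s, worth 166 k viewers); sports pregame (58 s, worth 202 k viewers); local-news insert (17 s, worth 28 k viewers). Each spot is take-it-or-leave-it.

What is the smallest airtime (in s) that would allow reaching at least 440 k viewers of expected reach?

Need the lightest bundle worth ≥ 440.
late-talk slot + morning-news A + cooking-show break: 440 expected reach at 116 s.
No combination under 116 s hits 440.

116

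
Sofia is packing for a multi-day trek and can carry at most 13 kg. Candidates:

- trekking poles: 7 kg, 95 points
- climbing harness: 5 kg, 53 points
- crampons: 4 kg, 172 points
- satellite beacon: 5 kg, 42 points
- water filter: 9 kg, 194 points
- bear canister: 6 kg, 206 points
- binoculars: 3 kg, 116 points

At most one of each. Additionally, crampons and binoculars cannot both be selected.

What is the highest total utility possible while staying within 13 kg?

378

Taking crampons + bear canister: 10 kg used, 378 in utility.
Runner-up crampons + water filter tops out at 366.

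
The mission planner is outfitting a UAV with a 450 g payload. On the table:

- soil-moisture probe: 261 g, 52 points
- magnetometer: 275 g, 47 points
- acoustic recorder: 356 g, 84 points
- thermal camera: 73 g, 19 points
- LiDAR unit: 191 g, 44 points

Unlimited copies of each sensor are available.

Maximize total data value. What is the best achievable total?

By data value per g: thermal camera 0.26, acoustic recorder 0.24, LiDAR unit 0.23, soil-moisture probe 0.20 lead.
Taking 6×thermal camera: 438 g used, 114 in data value.
Nothing else within 450 g beats 114.

114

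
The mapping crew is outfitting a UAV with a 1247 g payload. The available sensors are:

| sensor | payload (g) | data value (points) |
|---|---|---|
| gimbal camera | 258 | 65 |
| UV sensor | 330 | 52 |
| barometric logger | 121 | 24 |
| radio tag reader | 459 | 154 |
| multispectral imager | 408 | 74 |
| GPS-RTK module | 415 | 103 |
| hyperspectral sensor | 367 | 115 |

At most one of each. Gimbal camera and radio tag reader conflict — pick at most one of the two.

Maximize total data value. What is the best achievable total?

Density check — radio tag reader 0.34, hyperspectral sensor 0.31, gimbal camera 0.25 are the best per g.
Best packing: radio tag reader + GPS-RTK module + hyperspectral sensor — 1241 g, 372 total.
Next best is radio tag reader + multispectral imager + hyperspectral sensor at 343 (1234 g) — short by 29.

372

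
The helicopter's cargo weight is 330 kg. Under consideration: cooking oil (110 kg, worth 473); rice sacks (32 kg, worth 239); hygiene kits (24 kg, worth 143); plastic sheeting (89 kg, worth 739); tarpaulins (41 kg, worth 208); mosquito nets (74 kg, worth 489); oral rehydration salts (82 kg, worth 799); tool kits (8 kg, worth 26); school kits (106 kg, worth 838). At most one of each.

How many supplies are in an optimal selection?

5

Optimal total is 2641.
rice sacks + plastic sheeting + oral rehydration salts + tool kits + school kits hits 2641 at 317 kg.
All optima have 5 supplies.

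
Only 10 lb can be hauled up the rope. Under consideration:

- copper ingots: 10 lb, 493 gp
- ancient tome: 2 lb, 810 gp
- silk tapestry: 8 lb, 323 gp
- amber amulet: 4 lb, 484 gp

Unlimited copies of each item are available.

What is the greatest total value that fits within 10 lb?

4050

By value per lb: ancient tome 405.00, amber amulet 121.00, copper ingots 49.30 lead.
5×ancient tome uses 10 of the 10 lb and totals 4050.
That's the maximum — no swap from here does better than 4050.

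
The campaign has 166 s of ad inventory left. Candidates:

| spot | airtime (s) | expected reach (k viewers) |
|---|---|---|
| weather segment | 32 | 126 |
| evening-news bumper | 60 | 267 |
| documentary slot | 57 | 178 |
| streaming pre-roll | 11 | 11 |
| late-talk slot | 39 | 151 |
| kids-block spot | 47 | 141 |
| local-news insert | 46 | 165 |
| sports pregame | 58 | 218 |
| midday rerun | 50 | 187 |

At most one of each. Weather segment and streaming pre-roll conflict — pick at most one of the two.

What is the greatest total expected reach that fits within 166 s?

Density check — evening-news bumper 4.45, weather segment 3.94, late-talk slot 3.87, sports pregame 3.76 are the best per s.
Evening-news bumper + local-news insert + sports pregame uses 164 of the 166 s and totals 650.
Every other selection either busts 166 s or breaks a pairing rule or fails to beat 650.

650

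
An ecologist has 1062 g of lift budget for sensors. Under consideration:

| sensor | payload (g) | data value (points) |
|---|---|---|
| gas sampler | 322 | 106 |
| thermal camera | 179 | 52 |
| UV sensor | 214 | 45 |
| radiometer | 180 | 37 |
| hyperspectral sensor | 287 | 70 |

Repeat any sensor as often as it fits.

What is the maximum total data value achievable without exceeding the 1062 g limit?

318

Best packing: 3×gas sampler — 966 g, 318 total.
Nothing else within 1062 g beats 318.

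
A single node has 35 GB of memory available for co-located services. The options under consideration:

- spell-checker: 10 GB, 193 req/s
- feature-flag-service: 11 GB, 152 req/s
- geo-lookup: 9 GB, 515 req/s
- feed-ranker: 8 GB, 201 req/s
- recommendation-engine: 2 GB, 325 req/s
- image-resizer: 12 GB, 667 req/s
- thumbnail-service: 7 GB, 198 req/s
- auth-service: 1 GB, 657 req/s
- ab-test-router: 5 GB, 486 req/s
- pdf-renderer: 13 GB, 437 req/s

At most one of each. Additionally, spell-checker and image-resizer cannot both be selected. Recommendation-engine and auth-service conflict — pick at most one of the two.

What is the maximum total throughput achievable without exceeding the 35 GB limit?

2526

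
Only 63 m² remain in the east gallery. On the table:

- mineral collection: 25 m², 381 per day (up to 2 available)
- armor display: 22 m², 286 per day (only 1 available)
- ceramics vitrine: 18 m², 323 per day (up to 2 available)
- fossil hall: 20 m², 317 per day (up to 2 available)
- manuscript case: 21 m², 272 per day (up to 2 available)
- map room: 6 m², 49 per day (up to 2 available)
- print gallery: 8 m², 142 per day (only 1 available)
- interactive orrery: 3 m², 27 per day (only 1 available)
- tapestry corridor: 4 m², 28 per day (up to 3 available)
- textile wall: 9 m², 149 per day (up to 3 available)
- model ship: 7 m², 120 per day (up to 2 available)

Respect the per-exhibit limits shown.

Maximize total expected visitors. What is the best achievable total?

1093

A density-first pass picks 2×ceramics vitrine + print gallery + interactive orrery + 2×model ship — 1055 at 61 m².
The 25 m² tied up in print gallery and interactive orrery and 2×model ship is better spent on 3×textile wall — total rises to 1093 (63 m²).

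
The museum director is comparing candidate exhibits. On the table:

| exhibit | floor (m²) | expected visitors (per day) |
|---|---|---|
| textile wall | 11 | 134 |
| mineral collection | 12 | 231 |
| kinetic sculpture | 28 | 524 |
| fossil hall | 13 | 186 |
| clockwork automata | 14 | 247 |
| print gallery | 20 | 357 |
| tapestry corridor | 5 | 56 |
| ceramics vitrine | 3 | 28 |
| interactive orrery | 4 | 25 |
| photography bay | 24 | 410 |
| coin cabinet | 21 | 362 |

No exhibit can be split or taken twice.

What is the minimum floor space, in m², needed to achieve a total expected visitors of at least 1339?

74

Minimise m² subject to total expected visitors ≥ 1339.
mineral collection + kinetic sculpture + clockwork automata + print gallery reaches 1359 using 74 m².
Any bundle with less than 74 m² falls short of 1339.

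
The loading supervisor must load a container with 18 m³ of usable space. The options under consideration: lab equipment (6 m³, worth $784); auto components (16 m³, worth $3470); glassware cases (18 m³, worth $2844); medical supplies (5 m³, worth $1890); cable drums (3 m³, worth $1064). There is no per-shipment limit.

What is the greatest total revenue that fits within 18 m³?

Ranking by ratio (revenue/m³): medical supplies 378.00, cable drums 354.67, auto components 216.88, glassware cases 158.00.
The ratio ordering already packs tightly: 3×medical supplies + cable drums, 18 m³, 6734.
Nothing else within 18 m³ beats 6734.

6734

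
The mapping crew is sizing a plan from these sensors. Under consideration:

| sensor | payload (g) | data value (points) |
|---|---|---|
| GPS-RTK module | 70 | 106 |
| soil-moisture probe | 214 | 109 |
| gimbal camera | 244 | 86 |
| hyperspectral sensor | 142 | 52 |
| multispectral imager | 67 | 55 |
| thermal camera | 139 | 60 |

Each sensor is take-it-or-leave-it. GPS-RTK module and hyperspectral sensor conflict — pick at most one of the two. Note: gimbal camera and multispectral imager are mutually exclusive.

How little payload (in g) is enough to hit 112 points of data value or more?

Need the lightest bundle worth ≥ 112.
GPS-RTK module + multispectral imager reaches 161 using 137 g.
No combination under 137 g hits 112.

137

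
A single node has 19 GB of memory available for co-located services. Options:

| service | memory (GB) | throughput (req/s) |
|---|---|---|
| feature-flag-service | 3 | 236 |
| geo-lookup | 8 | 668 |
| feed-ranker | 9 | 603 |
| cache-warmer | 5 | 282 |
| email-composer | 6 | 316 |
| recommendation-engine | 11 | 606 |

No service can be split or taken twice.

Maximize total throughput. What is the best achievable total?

1274

The ratio heuristic lands on feature-flag-service + geo-lookup + cache-warmer (1186) but leaves 3 GB idle.
The 8 GB tied up in feature-flag-service and cache-warmer is better spent on recommendation-engine — total rises to 1274 (19 GB).
No other feasible combination exceeds 1274.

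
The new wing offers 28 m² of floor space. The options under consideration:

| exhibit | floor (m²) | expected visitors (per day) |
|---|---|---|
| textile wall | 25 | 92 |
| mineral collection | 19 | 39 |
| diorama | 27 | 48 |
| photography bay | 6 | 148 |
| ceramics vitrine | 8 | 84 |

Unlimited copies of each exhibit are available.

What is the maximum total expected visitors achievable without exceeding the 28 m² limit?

592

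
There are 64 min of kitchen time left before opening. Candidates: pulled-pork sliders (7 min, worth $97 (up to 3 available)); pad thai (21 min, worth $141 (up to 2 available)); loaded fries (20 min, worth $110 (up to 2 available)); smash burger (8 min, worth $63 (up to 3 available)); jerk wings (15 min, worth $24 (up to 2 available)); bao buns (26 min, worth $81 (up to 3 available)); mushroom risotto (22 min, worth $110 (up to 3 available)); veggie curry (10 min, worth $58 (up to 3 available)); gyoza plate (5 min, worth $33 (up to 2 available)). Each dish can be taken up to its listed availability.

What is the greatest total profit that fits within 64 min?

591

Filling by ratio: 3×pulled-pork sliders + 3×smash burger + 2×gyoza plate for 546, with 9 min left unused.
Replace smash burger and gyoza plate with pad thai: the trade gains 45 net, giving 591 at 63 min.
Nothing else within 64 min beats 591.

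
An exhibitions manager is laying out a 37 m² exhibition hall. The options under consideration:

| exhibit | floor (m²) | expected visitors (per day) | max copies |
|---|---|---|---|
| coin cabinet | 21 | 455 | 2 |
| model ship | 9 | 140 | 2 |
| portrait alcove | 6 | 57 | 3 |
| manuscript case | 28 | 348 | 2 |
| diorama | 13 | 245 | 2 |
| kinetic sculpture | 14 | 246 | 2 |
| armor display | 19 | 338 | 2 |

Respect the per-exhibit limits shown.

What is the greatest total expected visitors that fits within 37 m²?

Filling by ratio: coin cabinet + diorama for 700, with 3 m² left unused.
The 13 m² tied up in diorama is better spent on kinetic sculpture — total rises to 701 (35 m²).
Every other selection either busts 37 m² or exceeds an availability limit or fails to beat 701.

701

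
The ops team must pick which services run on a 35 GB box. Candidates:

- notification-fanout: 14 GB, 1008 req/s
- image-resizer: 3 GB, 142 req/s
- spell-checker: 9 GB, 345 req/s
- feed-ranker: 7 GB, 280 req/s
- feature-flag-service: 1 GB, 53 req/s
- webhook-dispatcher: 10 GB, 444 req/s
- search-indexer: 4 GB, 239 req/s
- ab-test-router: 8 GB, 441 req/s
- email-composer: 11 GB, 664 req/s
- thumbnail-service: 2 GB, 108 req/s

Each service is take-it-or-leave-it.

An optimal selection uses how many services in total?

Optimal total is 2221.
One optimal bundle: notification-fanout + ab-test-router + email-composer + thumbnail-service (35 GB).
All optima have 4 services.

4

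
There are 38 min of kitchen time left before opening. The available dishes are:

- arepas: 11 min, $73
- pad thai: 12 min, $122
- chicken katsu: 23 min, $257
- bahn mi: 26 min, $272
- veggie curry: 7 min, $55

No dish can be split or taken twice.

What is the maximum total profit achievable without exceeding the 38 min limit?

A density-first pass picks pad thai + chicken katsu — 379 at 35 min.
The 23 min tied up in chicken katsu is better spent on bahn mi — total rises to 394 (38 min).

394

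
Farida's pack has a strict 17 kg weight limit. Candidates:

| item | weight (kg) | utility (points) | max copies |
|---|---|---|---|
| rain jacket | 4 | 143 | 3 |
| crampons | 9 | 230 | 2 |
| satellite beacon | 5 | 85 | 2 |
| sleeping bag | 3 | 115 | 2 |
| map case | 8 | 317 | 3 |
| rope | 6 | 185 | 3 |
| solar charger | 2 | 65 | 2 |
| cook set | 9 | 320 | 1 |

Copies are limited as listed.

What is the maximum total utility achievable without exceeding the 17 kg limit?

640

Greedy by ratio would take 2×map case: 16 kg used, total 634.
Replace map case with rain jacket + sleeping bag + solar charger: the trade gains 6 net, giving 640 at 17 kg.
No other feasible combination exceeds 640.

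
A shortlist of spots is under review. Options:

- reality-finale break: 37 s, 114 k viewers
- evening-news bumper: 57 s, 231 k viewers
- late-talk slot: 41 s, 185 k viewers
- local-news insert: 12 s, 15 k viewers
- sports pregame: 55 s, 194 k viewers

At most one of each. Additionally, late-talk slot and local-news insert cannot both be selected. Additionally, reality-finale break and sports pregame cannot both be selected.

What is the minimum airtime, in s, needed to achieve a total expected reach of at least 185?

41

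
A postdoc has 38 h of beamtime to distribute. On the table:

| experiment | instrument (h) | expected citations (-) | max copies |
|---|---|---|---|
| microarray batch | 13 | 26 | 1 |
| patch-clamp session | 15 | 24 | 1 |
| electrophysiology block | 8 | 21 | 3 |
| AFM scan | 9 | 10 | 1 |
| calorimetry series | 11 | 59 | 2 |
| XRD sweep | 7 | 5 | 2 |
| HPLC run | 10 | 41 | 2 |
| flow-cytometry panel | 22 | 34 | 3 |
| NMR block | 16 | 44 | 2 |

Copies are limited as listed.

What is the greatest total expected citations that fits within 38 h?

162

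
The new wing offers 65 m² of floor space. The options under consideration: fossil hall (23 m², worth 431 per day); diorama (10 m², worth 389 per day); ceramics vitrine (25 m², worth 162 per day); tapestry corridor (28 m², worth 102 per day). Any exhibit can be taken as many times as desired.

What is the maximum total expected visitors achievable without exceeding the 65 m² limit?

2334

Best packing: 6×diorama — 60 m², 2334 total.
Every other selection either busts 65 m² or fails to beat 2334.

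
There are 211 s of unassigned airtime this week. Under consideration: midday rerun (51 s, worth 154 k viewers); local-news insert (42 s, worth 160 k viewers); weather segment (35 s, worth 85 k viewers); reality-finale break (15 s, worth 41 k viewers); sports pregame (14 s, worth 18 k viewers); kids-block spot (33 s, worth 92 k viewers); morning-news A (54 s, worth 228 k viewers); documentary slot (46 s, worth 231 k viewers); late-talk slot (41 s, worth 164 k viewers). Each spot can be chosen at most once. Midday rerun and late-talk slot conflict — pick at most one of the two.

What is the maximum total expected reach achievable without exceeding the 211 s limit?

Density check — documentary slot 5.02, morning-news A 4.22, late-talk slot 4.00 are the best per s.
Best packing: local-news insert + reality-finale break + morning-news A + documentary slot + late-talk slot — 198 s, 824 total.
Next best is midday rerun + local-news insert + reality-finale break + morning-news A + documentary slot at 814 (208 s) — short by 10.

824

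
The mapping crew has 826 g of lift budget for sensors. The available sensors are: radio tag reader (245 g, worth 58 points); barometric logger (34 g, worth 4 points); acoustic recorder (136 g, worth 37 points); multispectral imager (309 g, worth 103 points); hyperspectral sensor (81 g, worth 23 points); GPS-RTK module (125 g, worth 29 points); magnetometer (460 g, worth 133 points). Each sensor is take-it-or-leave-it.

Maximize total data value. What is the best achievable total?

240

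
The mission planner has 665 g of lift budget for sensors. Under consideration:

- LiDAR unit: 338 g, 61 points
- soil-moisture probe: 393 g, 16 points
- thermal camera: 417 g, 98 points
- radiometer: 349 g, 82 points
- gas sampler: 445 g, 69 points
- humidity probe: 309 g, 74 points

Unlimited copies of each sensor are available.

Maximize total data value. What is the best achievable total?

156

Greedy by ratio would take 2×humidity probe: 618 g used, total 148.
The 309 g tied up in humidity probe is better spent on radiometer — total rises to 156 (658 g).
No other feasible combination exceeds 156.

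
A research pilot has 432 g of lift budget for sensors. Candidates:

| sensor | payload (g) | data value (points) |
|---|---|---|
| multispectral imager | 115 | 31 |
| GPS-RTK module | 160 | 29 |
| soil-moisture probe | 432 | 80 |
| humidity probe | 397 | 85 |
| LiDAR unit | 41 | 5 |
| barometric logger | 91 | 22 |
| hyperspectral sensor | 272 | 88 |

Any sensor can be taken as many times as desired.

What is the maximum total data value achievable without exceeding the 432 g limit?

124

Density check — hyperspectral sensor 0.32, multispectral imager 0.27, barometric logger 0.24 are the best per g.
Best packing: multispectral imager + LiDAR unit + hyperspectral sensor — 428 g, 124 total.
Every other selection either busts 432 g or fails to beat 124.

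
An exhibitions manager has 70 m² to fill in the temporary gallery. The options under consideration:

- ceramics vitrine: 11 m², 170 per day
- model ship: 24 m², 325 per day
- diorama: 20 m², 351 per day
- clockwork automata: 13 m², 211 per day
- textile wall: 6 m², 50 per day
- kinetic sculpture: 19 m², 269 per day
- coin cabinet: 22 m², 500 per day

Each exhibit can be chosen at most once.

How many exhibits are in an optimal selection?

4

Best achievable expected visitors is 1232.
One optimal bundle: ceramics vitrine + diorama + clockwork automata + coin cabinet (66 m²).
All optima have 4 exhibits.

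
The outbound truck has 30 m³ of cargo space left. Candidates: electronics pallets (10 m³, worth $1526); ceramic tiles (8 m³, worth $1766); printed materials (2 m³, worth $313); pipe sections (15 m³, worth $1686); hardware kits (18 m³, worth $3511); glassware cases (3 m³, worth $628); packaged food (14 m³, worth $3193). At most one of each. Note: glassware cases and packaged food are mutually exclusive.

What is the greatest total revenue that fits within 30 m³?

Ceramic tiles + hardware kits + glassware cases uses 29 of the 30 m³ and totals 5905.

5905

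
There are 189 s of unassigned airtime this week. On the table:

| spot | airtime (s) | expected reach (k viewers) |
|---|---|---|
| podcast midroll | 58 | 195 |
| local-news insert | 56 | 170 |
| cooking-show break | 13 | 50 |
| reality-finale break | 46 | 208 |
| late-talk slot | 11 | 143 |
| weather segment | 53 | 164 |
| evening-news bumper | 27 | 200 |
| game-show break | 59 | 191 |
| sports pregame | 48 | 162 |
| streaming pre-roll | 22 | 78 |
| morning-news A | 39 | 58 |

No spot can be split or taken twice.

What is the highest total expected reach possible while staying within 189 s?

Filling by ratio: cooking-show break + reality-finale break + late-talk slot + evening-news bumper + sports pregame + streaming pre-roll for 841, with 22 s left unused.
Dropping cooking-show break and streaming pre-roll frees 35 s; slotting in local-news insert (56 s) lifts the total to 883 at 188 s.
Nothing else within 189 s beats 883.

883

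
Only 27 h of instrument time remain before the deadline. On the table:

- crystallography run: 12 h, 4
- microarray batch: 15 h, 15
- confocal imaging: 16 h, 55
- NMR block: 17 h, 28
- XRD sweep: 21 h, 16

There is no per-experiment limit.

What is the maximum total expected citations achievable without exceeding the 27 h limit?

Confocal imaging uses 16 of the 27 h and totals 55.
Every other selection either busts 27 h or fails to beat 55.

55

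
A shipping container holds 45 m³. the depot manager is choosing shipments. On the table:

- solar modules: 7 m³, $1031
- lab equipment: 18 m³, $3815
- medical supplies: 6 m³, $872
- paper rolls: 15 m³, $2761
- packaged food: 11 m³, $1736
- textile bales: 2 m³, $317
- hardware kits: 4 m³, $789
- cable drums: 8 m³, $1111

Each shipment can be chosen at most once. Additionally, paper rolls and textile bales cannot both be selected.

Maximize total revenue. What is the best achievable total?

8476

Best packing: lab equipment + paper rolls + hardware kits + cable drums — 45 m³, 8476 total.
Every other selection either busts 45 m³ or breaks a pairing rule or fails to beat 8476.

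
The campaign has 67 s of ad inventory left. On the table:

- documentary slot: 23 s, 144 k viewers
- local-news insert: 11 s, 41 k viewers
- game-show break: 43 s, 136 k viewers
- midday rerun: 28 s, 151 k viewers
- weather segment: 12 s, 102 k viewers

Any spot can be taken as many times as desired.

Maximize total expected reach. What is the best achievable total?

Density check — weather segment 8.50, documentary slot 6.26, midday rerun 5.39 are the best per s.
Best packing: 5×weather segment — 60 s, 510 total.
That's the maximum — no swap from here does better than 510.

510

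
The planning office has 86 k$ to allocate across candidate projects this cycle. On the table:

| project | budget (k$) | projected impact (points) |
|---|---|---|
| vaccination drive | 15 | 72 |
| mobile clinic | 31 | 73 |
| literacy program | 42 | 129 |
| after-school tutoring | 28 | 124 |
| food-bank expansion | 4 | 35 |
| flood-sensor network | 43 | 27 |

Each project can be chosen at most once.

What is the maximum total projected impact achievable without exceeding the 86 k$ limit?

By projected impact per k$: food-bank expansion 8.75, vaccination drive 4.80, after-school tutoring 4.43, literacy program 3.07 lead.
The ratio heuristic lands on vaccination drive + mobile clinic + after-school tutoring + food-bank expansion (304) but leaves 8 k$ idle.
Dropping mobile clinic and food-bank expansion frees 35 k$; slotting in literacy program (42 k$) lifts the total to 325 at 85 k$.
No other feasible combination exceeds 325.

325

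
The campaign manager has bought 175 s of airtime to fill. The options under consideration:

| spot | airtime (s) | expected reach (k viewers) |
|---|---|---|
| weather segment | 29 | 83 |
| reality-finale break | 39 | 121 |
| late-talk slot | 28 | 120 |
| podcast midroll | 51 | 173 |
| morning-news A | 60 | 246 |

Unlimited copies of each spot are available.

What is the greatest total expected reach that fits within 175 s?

726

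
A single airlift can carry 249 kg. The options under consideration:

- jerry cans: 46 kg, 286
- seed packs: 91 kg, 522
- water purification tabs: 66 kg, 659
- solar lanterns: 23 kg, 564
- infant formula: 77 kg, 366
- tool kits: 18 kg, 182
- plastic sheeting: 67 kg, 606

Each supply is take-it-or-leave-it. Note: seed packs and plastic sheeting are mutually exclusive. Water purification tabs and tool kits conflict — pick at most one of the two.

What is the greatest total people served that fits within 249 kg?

2195

Taking water purification tabs + solar lanterns + infant formula + plastic sheeting: 233 kg used, 2195 in people served.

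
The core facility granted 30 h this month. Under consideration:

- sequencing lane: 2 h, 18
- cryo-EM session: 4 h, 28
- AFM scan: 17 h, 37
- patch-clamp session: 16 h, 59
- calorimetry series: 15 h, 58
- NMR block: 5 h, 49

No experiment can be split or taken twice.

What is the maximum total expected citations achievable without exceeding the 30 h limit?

154

The ratio heuristic lands on sequencing lane + cryo-EM session + calorimetry series + NMR block (153) but leaves 4 h idle.
The 15 h tied up in calorimetry series is better spent on patch-clamp session — total rises to 154 (27 h).
Next best is sequencing lane + cryo-EM session + calorimetry series + NMR block at 153 (26 h) — short by 1.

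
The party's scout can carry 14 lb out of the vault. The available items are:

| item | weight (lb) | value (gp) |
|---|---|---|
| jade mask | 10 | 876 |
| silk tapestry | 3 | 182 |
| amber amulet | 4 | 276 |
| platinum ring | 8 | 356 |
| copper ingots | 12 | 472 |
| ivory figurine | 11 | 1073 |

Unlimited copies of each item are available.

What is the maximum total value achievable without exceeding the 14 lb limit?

1255

Taking silk tapestry + ivory figurine: 14 lb used, 1255 in value.
Every other selection either busts 14 lb or fails to beat 1255.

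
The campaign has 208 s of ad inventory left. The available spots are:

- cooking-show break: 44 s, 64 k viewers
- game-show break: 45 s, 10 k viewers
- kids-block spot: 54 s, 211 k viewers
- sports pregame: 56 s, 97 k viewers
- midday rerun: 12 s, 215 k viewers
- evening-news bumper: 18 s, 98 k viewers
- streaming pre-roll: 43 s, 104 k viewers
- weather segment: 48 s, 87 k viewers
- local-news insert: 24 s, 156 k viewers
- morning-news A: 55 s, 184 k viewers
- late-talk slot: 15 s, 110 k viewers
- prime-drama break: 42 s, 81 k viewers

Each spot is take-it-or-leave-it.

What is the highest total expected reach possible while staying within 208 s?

980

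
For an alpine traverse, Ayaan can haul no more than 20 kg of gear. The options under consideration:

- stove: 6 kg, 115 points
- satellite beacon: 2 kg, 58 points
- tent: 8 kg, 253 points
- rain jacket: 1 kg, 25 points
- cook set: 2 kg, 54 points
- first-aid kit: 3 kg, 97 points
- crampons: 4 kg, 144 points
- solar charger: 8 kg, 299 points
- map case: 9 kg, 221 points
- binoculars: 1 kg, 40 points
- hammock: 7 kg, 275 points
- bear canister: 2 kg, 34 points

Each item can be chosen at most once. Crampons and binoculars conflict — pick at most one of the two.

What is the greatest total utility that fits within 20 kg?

743

By utility per kg: binoculars 40.00, hammock 39.29, solar charger 37.38 lead.
Rain jacket + crampons + solar charger + hammock uses 20 of the 20 kg and totals 743.
That's the maximum — no feasible swap from here does better than 743.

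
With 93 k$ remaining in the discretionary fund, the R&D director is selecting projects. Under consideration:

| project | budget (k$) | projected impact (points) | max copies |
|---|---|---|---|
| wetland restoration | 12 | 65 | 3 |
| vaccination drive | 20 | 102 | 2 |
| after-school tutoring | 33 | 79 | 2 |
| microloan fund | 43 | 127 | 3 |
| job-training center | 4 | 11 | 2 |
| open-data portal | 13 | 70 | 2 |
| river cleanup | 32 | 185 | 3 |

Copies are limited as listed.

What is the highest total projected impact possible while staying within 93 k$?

By projected impact per k$: river cleanup 5.78, wetland restoration 5.42, open-data portal 5.38, vaccination drive 5.10 lead.
Taking the top-ratio projects first gives 2×wetland restoration + job-training center + 2×river cleanup for 511 (92 k$).
Replace wetland restoration with open-data portal: the trade gains 5 net, giving 516 at 93 k$.
No other feasible combination exceeds 516.

516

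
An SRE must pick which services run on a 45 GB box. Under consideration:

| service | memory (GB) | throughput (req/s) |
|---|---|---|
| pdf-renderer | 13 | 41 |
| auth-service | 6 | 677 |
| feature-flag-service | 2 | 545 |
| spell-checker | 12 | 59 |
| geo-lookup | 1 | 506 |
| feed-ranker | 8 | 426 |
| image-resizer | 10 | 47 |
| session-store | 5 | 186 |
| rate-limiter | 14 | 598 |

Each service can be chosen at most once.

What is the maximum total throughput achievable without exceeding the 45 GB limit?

2938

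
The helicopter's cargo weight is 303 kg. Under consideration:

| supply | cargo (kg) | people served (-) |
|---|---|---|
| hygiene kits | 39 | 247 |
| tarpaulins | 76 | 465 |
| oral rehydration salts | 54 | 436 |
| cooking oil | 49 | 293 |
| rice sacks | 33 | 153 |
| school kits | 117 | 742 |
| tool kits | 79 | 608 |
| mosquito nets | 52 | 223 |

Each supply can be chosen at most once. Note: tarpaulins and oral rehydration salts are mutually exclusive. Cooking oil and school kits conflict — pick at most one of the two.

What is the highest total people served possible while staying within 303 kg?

Ranking by ratio (people served/kg): oral rehydration salts 8.07, tool kits 7.70, school kits 6.34.
Taking hygiene kits + oral rehydration salts + school kits + tool kits: 289 kg used, 2033 in people served.

2033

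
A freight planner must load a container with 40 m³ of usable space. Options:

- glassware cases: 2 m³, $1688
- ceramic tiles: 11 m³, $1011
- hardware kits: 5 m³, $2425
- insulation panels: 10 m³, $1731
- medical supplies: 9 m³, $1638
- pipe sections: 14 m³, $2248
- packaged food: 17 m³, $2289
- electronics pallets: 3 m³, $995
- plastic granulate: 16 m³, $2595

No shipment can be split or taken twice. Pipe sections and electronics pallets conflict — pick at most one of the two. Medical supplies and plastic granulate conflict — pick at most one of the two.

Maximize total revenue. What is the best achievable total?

Greedy by ratio would take glassware cases + ceramic tiles + hardware kits + insulation panels + medical supplies + electronics pallets: 40 m³ used, total 9488.
Dropping ceramic tiles and electronics pallets frees 14 m³; slotting in pipe sections (14 m³) lifts the total to 9730 at 40 m³.

9730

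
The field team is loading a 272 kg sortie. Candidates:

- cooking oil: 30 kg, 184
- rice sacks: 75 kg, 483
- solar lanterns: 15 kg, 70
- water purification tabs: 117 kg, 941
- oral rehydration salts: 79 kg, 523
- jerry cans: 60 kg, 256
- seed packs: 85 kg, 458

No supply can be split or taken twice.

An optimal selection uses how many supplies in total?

The maximum people served within 272 kg is 1947.
rice sacks + water purification tabs + oral rehydration salts hits 1947 at 271 kg.
Every optimal selection uses 3 supplies.

3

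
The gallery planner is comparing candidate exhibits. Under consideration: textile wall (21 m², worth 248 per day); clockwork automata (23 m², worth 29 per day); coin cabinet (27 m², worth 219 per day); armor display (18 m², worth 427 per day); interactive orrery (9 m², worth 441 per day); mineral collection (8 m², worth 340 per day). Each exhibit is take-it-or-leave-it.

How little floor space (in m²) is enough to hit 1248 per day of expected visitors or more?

56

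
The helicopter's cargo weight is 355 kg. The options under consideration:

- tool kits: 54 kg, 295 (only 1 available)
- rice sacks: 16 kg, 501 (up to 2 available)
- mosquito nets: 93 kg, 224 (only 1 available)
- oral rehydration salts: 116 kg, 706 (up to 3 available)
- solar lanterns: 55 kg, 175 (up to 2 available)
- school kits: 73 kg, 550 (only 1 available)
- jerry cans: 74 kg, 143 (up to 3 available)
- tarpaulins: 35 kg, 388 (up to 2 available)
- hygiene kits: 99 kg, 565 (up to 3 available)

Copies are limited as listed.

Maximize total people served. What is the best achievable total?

3329

Tool kits + 2×rice sacks + oral rehydration salts + school kits + 2×tarpaulins uses 345 of the 355 kg and totals 3329.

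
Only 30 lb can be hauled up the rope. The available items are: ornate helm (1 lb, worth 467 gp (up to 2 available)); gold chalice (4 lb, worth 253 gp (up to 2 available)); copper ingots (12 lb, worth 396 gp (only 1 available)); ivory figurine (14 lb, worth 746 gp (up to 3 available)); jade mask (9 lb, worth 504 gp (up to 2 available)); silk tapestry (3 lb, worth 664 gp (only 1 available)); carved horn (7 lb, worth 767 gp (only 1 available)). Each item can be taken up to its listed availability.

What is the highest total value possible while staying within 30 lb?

3375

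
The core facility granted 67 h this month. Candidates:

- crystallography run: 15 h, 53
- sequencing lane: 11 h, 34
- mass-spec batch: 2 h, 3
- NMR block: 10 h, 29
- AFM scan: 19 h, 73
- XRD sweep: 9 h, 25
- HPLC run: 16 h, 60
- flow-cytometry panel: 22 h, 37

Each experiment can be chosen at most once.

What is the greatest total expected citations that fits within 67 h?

Filling by ratio: crystallography run + sequencing lane + mass-spec batch + AFM scan + HPLC run for 223, with 4 h left unused.
Dropping crystallography run frees 15 h; slotting in NMR block + XRD sweep (19 h) lifts the total to 224 at 67 h.
Next best is crystallography run + sequencing lane + mass-spec batch + AFM scan + HPLC run at 223 (63 h) — short by 1.

224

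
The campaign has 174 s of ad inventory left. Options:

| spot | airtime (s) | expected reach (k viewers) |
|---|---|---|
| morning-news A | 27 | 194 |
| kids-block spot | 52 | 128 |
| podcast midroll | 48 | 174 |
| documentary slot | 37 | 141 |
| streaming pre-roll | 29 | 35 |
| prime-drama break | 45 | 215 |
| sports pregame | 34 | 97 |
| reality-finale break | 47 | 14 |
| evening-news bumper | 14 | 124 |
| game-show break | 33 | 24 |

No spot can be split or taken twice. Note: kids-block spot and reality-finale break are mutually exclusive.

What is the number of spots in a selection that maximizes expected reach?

Optimal total is 848.
One optimal bundle: morning-news A + podcast midroll + documentary slot + prime-drama break + evening-news bumper (171 s).
Any selection reaching 848 contains exactly 5 spots.

5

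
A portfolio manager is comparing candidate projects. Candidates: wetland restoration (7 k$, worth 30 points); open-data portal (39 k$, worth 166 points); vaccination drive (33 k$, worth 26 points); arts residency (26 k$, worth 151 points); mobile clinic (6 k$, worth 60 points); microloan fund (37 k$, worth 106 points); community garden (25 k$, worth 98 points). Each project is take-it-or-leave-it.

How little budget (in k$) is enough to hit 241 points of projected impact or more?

Minimise k$ subject to total projected impact ≥ 241.
Taking wetland restoration + arts residency + mobile clinic gives 241 (≥ 241) for 39 k$.
Any bundle with less than 39 k$ falls short of 241.

39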